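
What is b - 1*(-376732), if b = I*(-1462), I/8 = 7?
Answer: 294860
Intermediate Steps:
I = 56 (I = 8*7 = 56)
b = -81872 (b = 56*(-1462) = -81872)
b - 1*(-376732) = -81872 - 1*(-376732) = -81872 + 376732 = 294860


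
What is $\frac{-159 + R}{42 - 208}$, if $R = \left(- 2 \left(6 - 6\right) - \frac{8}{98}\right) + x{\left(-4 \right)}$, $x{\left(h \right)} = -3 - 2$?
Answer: $\frac{4020}{4067} \approx 0.98844$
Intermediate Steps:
$x{\left(h \right)} = -5$
$R = - \frac{249}{49}$ ($R = \left(- 2 \left(6 - 6\right) - \frac{8}{98}\right) - 5 = \left(\left(-2\right) 0 - \frac{4}{49}\right) - 5 = \left(0 - \frac{4}{49}\right) - 5 = - \frac{4}{49} - 5 = - \frac{249}{49} \approx -5.0816$)
$\frac{-159 + R}{42 - 208} = \frac{-159 - \frac{249}{49}}{42 - 208} = \frac{1}{-166} \left(- \frac{8040}{49}\right) = \left(- \frac{1}{166}\right) \left(- \frac{8040}{49}\right) = \frac{4020}{4067}$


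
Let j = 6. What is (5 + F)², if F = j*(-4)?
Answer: 361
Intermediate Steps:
F = -24 (F = 6*(-4) = -24)
(5 + F)² = (5 - 24)² = (-19)² = 361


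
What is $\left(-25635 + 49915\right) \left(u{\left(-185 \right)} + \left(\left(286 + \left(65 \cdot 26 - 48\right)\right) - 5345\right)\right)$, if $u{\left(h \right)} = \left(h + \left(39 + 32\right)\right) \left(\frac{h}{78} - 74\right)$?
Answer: $\frac{1669541360}{13} \approx 1.2843 \cdot 10^{8}$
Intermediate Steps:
$u{\left(h \right)} = \left(-74 + \frac{h}{78}\right) \left(71 + h\right)$ ($u{\left(h \right)} = \left(h + 71\right) \left(h \frac{1}{78} - 74\right) = \left(71 + h\right) \left(\frac{h}{78} - 74\right) = \left(71 + h\right) \left(-74 + \frac{h}{78}\right) = \left(-74 + \frac{h}{78}\right) \left(71 + h\right)$)
$\left(-25635 + 49915\right) \left(u{\left(-185 \right)} + \left(\left(286 + \left(65 \cdot 26 - 48\right)\right) - 5345\right)\right) = \left(-25635 + 49915\right) \left(\left(-5254 - - \frac{1054685}{78} + \frac{\left(-185\right)^{2}}{78}\right) + \left(\left(286 + \left(65 \cdot 26 - 48\right)\right) - 5345\right)\right) = 24280 \left(\left(-5254 + \frac{1054685}{78} + \frac{1}{78} \cdot 34225\right) + \left(\left(286 + \left(1690 - 48\right)\right) - 5345\right)\right) = 24280 \left(\left(-5254 + \frac{1054685}{78} + \frac{34225}{78}\right) + \left(\left(286 + 1642\right) - 5345\right)\right) = 24280 \left(\frac{113183}{13} + \left(1928 - 5345\right)\right) = 24280 \left(\frac{113183}{13} - 3417\right) = 24280 \cdot \frac{68762}{13} = \frac{1669541360}{13}$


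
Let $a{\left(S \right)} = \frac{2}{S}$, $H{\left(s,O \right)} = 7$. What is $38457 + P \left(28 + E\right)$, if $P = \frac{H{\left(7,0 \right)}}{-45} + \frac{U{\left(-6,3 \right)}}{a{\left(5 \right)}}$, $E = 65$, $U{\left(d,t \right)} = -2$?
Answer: $\frac{569663}{15} \approx 37978.0$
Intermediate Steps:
$P = - \frac{232}{45}$ ($P = \frac{7}{-45} - \frac{2}{2 \cdot \frac{1}{5}} = 7 \left(- \frac{1}{45}\right) - \frac{2}{2 \cdot \frac{1}{5}} = - \frac{7}{45} - \frac{2}{\frac{2}{5}} = - \frac{7}{45} - 5 = - \frac{232}{45} \approx -5.1556$)
$38457 + P \left(28 + E\right) = 38457 - \frac{232 \left(28 + 65\right)}{45} = 38457 - \frac{7192}{15} = \frac{569663}{15}$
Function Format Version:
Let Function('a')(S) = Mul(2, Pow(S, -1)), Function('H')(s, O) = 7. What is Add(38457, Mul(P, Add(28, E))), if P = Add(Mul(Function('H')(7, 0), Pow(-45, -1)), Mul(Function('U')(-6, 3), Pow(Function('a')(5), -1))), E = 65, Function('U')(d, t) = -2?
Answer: Rational(569663, 15) ≈ 37978.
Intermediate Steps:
P = Rational(-232, 45) (P = Add(Mul(7, Pow(-45, -1)), Mul(-2, Pow(Mul(2, Pow(5, -1)), -1))) = Add(Mul(7, Rational(-1, 45)), Mul(-2, Pow(Mul(2, Rational(1, 5)), -1))) = Add(Rational(-7, 45), Mul(-2, Pow(Rational(2, 5), -1))) = Add(Rational(-7, 45), Mul(-2, Rational(5, 2))) = Add(Rational(-7, 45), -5) = Rational(-232, 45) ≈ -5.1556)
Add(38457, Mul(P, Add(28, E))) = Add(38457, Mul(Rational(-232, 45), Add(28, 65))) = Add(38457, Mul(Rational(-232, 45), 93)) = Add(38457, Rational(-7192, 15)) = Rational(569663, 15)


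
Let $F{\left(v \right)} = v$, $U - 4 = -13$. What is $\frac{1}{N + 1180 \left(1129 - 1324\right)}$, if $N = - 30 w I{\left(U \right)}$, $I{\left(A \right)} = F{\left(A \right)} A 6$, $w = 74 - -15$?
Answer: $- \frac{1}{1527720} \approx -6.5457 \cdot 10^{-7}$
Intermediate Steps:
$U = -9$ ($U = 4 - 13 = -9$)
$w = 89$ ($w = 74 + 15 = 89$)
$I{\left(A \right)} = 6 A^{2}$ ($I{\left(A \right)} = A A 6 = A^{2} \cdot 6 = 6 A^{2}$)
$N = -1297620$ ($N = \left(-30\right) 89 \cdot 6 \left(-9\right)^{2} = - 2670 \cdot 6 \cdot 81 = \left(-2670\right) 486 = -1297620$)
$\frac{1}{N + 1180 \left(1129 - 1324\right)} = \frac{1}{-1297620 + 1180 \left(1129 - 1324\right)} = \frac{1}{-1297620 + 1180 \left(-195\right)} = \frac{1}{-1297620 - 230100} = \frac{1}{-1527720} = - \frac{1}{1527720}$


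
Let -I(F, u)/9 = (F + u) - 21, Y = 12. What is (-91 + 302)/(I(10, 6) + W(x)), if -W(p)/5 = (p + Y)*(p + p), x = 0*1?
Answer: 211/45 ≈ 4.6889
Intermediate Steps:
x = 0
I(F, u) = 189 - 9*F - 9*u (I(F, u) = -9*((F + u) - 21) = -9*(-21 + F + u) = 189 - 9*F - 9*u)
W(p) = -10*p*(12 + p) (W(p) = -5*(p + 12)*(p + p) = -5*(12 + p)*2*p = -10*p*(12 + p))
(-91 + 302)/(I(10, 6) + W(x)) = (-91 + 302)/((189 - 9*10 - 9*6) - 10*0*(12 + 0)) = 211/((189 - 90 - 54) - 10*0*12) = 211/(45 + 0) = 211/45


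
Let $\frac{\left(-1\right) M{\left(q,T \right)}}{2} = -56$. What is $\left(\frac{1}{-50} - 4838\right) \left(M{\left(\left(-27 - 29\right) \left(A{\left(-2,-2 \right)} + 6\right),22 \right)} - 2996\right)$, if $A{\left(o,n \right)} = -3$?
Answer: $\frac{348821242}{25} \approx 1.3953 \cdot 10^{7}$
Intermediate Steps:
$M{\left(q,T \right)} = 112$ ($M{\left(q,T \right)} = \left(-2\right) \left(-56\right) = 112$)
$\left(\frac{1}{-50} - 4838\right) \left(M{\left(\left(-27 - 29\right) \left(A{\left(-2,-2 \right)} + 6\right),22 \right)} - 2996\right) = \left(\frac{1}{-50} - 4838\right) \left(112 - 2996\right) = \left(- \frac{1}{50} - 4838\right) \left(-2884\right) = \left(- \frac{241901}{50}\right) \left(-2884\right) = \frac{348821242}{25}$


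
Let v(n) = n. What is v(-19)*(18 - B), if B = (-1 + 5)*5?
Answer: 38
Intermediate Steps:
B = 20 (B = 4*5 = 20)
v(-19)*(18 - B) = -19*(18 - 1*20) = -19*(18 - 20) = -19*(-2) = 38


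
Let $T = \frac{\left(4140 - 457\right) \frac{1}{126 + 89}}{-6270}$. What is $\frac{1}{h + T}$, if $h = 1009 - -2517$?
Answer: $\frac{1348050}{4753220617} \approx 0.00028361$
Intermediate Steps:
$h = 3526$ ($h = 1009 + 2517 = 3526$)
$T = - \frac{3683}{1348050}$ ($T = \frac{3683}{215} \left(- \frac{1}{6270}\right) = - \frac{3683}{1348050} \approx -0.0027321$)
$\frac{1}{h + T} = \frac{1}{3526 - \frac{3683}{1348050}} = \frac{1}{\frac{4753220617}{1348050}} = \frac{1348050}{4753220617}$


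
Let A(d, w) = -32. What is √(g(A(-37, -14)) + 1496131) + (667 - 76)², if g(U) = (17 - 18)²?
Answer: 349281 + 2*√374033 ≈ 3.5050e+5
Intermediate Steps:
g(U) = 1 (g(U) = (-1)² = 1)
√(g(A(-37, -14)) + 1496131) + (667 - 76)² = √(1 + 1496131) + (667 - 76)² = √1496132 + 591² = 2*√374033 + 349281 = 349281 + 2*√374033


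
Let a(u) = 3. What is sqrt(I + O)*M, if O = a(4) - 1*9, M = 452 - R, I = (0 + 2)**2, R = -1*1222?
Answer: 1674*I*sqrt(2) ≈ 2367.4*I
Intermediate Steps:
R = -1222
I = 4 (I = 2**2 = 4)
M = 1674 (M = 452 - 1*(-1222) = 452 + 1222 = 1674)
O = -6 (O = 3 - 1*9 = 3 - 9 = -6)
sqrt(I + O)*M = sqrt(4 - 6)*1674 = sqrt(-2)*1674 = (I*sqrt(2))*1674 = 1674*I*sqrt(2)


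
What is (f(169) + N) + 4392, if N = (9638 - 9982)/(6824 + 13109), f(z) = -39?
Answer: 86768005/19933 ≈ 4353.0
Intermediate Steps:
N = -344/19933 ≈ -0.017258
(f(169) + N) + 4392 = (-39 - 344/19933) + 4392 = -777731/19933 + 4392 = 86768005/19933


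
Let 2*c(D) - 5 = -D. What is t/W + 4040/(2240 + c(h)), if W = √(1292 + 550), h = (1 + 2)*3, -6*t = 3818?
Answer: 2020/1119 - 1909*√1842/5526 ≈ -13.021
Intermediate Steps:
t = -1909/3 (t = -⅙*3818 = -1909/3 ≈ -636.33)
h = 9 (h = 3*3 = 9)
c(D) = 5/2 - D/2 (c(D) = 5/2 + (-D)/2 = 5/2 - D/2)
W = √1842 ≈ 42.919
t/W + 4040/(2240 + c(h)) = -1909*√1842/1842/3 + 4040/(2240 + (5/2 - ½*9)) = -1909*√1842/5526 + 4040/(2240 + (5/2 - 9/2)) = -1909*√1842/5526 + 4040/(2240 - 2) = -1909*√1842/5526 + 4040/2238 = -1909*√1842/5526 + 4040*(1/2238) = -1909*√1842/5526 + 2020/1119 = 2020/1119 - 1909*√1842/5526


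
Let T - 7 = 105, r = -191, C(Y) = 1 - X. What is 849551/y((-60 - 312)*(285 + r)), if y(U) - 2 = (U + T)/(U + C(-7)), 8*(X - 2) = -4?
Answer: 59415048287/209586 ≈ 2.8349e+5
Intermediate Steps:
X = 3/2 (X = 2 + (⅛)*(-4) = 2 - ½ = 3/2 ≈ 1.5000)
C(Y) = -½ (C(Y) = 1 - 1*3/2 = 1 - 3/2 = -½)
T = 112 (T = 7 + 105 = 112)
y(U) = 2 + (112 + U)/(-½ + U) (y(U) = 2 + (U + 112)/(U - ½) = 2 + (112 + U)/(-½ + U))
849551/y((-60 - 312)*(285 + r)) = 849551/((6*(37 + (-60 - 312)*(285 - 191))/(-1 + 2*((-60 - 312)*(285 - 191))))) = 849551/((6*(37 - 372*94)/(-1 + 2*(-372*94)))) = 849551/((6*(37 - 34968)/(-1 + 2*(-34968)))) = 849551/((6*(-34931)/(-1 - 69936))) = 849551/((6*(-34931)/(-69937))) = 849551/((6*(-1/69937)*(-34931))) = 849551/(209586/69937) = 849551*(69937/209586) = 59415048287/209586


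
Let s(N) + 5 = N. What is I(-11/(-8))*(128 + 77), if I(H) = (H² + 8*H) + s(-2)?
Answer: 77285/64 ≈ 1207.6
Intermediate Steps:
s(N) = -5 + N
I(H) = -7 + H² + 8*H (I(H) = (H² + 8*H) + (-5 - 2) = (H² + 8*H) - 7 = -7 + H² + 8*H)
I(-11/(-8))*(128 + 77) = (-7 + (-11/(-8))² + 8*(-11/(-8)))*(128 + 77) = (-7 + (-11*(-⅛))² + 8*(-11*(-⅛)))*205 = (-7 + (11/8)² + 8*(11/8))*205 = (-7 + 121/64 + 11)*205 = (377/64)*205 = 77285/64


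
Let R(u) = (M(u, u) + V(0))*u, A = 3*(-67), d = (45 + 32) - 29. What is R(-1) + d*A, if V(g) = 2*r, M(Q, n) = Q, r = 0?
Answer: -9647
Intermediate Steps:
V(g) = 0 (V(g) = 2*0 = 0)
d = 48 (d = 77 - 29 = 48)
A = -201
R(u) = u**2 (R(u) = (u + 0)*u = u*u = u**2)
R(-1) + d*A = (-1)**2 + 48*(-201) = 1 - 9648 = -9647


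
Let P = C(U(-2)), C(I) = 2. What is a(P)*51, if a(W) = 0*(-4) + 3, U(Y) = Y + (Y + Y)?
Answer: 153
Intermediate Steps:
U(Y) = 3*Y (U(Y) = Y + 2*Y = 3*Y)
P = 2
a(W) = 3 (a(W) = 0 + 3 = 3)
a(P)*51 = 3*51 = 153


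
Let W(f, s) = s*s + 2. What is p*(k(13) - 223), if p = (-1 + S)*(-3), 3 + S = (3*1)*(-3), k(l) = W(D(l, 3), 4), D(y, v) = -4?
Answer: -7995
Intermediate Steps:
W(f, s) = 2 + s² (W(f, s) = s² + 2 = 2 + s²)
k(l) = 18 (k(l) = 2 + 4² = 2 + 16 = 18)
S = -12 (S = -3 + (3*1)*(-3) = -3 + 3*(-3) = -3 - 9 = -12)
p = 39 (p = (-1 - 12)*(-3) = -13*(-3) = 39)
p*(k(13) - 223) = 39*(18 - 223) = 39*(-205) = -7995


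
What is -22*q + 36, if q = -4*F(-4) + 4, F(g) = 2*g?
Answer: -756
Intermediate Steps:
q = 36 (q = -8*(-4) + 4 = -4*(-8) + 4 = 32 + 4 = 36)
-22*q + 36 = -22*36 + 36 = -792 + 36 = -756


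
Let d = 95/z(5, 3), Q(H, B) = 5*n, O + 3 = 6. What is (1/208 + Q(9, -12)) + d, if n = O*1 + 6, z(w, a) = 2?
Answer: 19241/208 ≈ 92.505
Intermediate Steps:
O = 3 (O = -3 + 6 = 3)
n = 9 (n = 3*1 + 6 = 3 + 6 = 9)
Q(H, B) = 45 (Q(H, B) = 5*9 = 45)
d = 95/2 ≈ 47.500
(1/208 + Q(9, -12)) + d = (1/208 + 45) + 95/2 = 9361/208 + 95/2 = 19241/208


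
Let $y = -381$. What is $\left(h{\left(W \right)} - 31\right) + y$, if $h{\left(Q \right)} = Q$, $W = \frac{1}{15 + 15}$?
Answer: $- \frac{12359}{30} \approx -411.97$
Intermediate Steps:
$W = \frac{1}{30} \approx 0.033333$
$\left(h{\left(W \right)} - 31\right) + y = \left(\frac{1}{30} - 31\right) - 381 = - \frac{929}{30} - 381 = - \frac{12359}{30}$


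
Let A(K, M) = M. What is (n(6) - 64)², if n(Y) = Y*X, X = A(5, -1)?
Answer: 4900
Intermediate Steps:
X = -1
n(Y) = -Y (n(Y) = Y*(-1) = -Y)
(n(6) - 64)² = (-1*6 - 64)² = (-6 - 64)² = (-70)² = 4900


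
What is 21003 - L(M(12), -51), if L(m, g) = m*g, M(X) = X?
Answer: 21615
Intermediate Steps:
L(m, g) = g*m
21003 - L(M(12), -51) = 21003 - (-51)*12 = 21003 - 1*(-612) = 21003 + 612 = 21615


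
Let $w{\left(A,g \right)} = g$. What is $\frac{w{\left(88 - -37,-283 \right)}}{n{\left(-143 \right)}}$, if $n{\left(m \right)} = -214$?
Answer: $\frac{283}{214} \approx 1.3224$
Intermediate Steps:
$\frac{w{\left(88 - -37,-283 \right)}}{n{\left(-143 \right)}} = - \frac{283}{-214} = \left(-283\right) \left(- \frac{1}{214}\right) = \frac{283}{214}$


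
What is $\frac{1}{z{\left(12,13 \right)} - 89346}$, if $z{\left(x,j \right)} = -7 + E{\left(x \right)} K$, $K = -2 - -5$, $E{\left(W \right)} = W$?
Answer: $- \frac{1}{89317} \approx -1.1196 \cdot 10^{-5}$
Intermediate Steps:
$K = 3$ ($K = -2 + 5 = 3$)
$z{\left(x,j \right)} = -7 + 3 x$ ($z{\left(x,j \right)} = -7 + x 3 = -7 + 3 x$)
$\frac{1}{z{\left(12,13 \right)} - 89346} = \frac{1}{\left(-7 + 3 \cdot 12\right) - 89346} = \frac{1}{\left(-7 + 36\right) - 89346} = \frac{1}{29 - 89346} = \frac{1}{-89317} = - \frac{1}{89317}$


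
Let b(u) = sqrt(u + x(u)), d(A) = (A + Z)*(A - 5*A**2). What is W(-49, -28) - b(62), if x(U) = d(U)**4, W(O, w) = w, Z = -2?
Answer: -28 - sqrt(1745844974977276316160062) ≈ -1.3213e+12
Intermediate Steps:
d(A) = (-2 + A)*(A - 5*A**2) (d(A) = (A - 2)*(A - 5*A**2) = (-2 + A)*(A - 5*A**2))
x(U) = U**4*(-2 - 5*U**2 + 11*U)**4 (x(U) = (U*(-2 - 5*U**2 + 11*U))**4 = U**4*(-2 - 5*U**2 + 11*U)**4)
b(u) = sqrt(u + u**4*(2 - 11*u + 5*u**2)**4)
W(-49, -28) - b(62) = -28 - sqrt(62 + 62**4*(2 - 11*62 + 5*62**2)**4) = -28 - sqrt(62 + 14776336*(2 - 682 + 5*3844)**4) = -28 - sqrt(62 + 14776336*(2 - 682 + 19220)**4) = -28 - sqrt(62 + 14776336*18540**4) = -28 - sqrt(62 + 14776336*118151412838560000) = -28 - sqrt(62 + 1745844974977276316160000) = -28 - sqrt(1745844974977276316160062)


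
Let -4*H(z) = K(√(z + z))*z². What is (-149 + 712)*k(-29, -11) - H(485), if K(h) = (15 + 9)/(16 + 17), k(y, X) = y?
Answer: 290853/11 ≈ 26441.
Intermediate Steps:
K(h) = 8/11 (K(h) = 24/33 = 24*(1/33) = 8/11)
H(z) = -2*z²/11
(-149 + 712)*k(-29, -11) - H(485) = (-149 + 712)*(-29) - (-2)*485²/11 = 563*(-29) - (-2)*235225/11 = -16327 - 1*(-470450/11) = -16327 + 470450/11 = 290853/11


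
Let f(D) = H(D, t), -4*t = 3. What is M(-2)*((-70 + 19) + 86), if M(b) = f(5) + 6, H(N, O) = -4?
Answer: 70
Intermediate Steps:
t = -¾ (t = -¼*3 = -¾ ≈ -0.75000)
f(D) = -4
M(b) = 2 (M(b) = -4 + 6 = 2)
M(-2)*((-70 + 19) + 86) = 2*((-70 + 19) + 86) = 2*(-51 + 86) = 2*35 = 70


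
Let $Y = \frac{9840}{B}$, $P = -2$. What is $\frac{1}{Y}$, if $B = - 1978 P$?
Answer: $\frac{989}{2460} \approx 0.40203$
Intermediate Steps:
$B = 3956$ ($B = \left(-1978\right) \left(-2\right) = 3956$)
$Y = \frac{2460}{989}$ ($Y = \frac{9840}{3956} = 9840 \cdot \frac{1}{3956} = \frac{2460}{989} \approx 2.4874$)
$\frac{1}{Y} = \frac{1}{\frac{2460}{989}} = \frac{989}{2460}$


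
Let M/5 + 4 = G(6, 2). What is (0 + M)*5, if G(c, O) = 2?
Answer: -50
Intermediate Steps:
M = -10 (M = -20 + 5*2 = -20 + 10 = -10)
(0 + M)*5 = (0 - 10)*5 = -10*5 = -50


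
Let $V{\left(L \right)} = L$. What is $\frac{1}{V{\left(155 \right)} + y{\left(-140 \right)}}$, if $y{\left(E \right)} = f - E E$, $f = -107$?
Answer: $- \frac{1}{19552} \approx -5.1146 \cdot 10^{-5}$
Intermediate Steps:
$y{\left(E \right)} = -107 - E^{2}$ ($y{\left(E \right)} = -107 - E E = -107 - E^{2}$)
$\frac{1}{V{\left(155 \right)} + y{\left(-140 \right)}} = \frac{1}{155 - 19707} = \frac{1}{-19552} = - \frac{1}{19552}$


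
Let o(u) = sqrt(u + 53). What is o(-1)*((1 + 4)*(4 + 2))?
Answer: 60*sqrt(13) ≈ 216.33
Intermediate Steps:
o(u) = sqrt(53 + u)
o(-1)*((1 + 4)*(4 + 2)) = sqrt(53 - 1)*((1 + 4)*(4 + 2)) = sqrt(52)*(5*6) = (2*sqrt(13))*30 = 60*sqrt(13)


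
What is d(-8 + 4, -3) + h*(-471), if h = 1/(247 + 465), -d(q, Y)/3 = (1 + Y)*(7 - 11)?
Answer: -17559/712 ≈ -24.662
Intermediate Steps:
d(q, Y) = 12 + 12*Y (d(q, Y) = -3*(1 + Y)*(7 - 11) = -3*(1 + Y)*(-4) = -3*(-4 - 4*Y) = 12 + 12*Y)
h = 1/712 ≈ 0.0014045
d(-8 + 4, -3) + h*(-471) = (12 + 12*(-3)) + (1/712)*(-471) = (12 - 36) - 471/712 = -24 - 471/712 = -17559/712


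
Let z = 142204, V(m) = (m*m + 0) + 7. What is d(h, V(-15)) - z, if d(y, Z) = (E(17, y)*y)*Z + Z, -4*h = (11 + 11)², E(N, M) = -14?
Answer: 251036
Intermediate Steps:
V(m) = 7 + m² (V(m) = (m² + 0) + 7 = m² + 7 = 7 + m²)
h = -121 (h = -(11 + 11)²/4 = -¼*22² = -¼*484 = -121)
d(y, Z) = Z - 14*Z*y (d(y, Z) = (-14*y)*Z + Z = -14*Z*y + Z = Z - 14*Z*y)
d(h, V(-15)) - z = (7 + (-15)²)*(1 - 14*(-121)) - 1*142204 = (7 + 225)*(1 + 1694) - 142204 = 232*1695 - 142204 = 393240 - 142204 = 251036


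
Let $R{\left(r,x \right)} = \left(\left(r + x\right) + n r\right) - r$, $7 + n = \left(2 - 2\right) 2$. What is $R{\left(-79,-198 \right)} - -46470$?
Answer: $46825$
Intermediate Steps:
$n = -7$ ($n = -7 + \left(2 - 2\right) 2 = -7 + 0 \cdot 2 = -7 + 0 = -7$)
$R{\left(r,x \right)} = x - 7 r$ ($R{\left(r,x \right)} = \left(\left(r + x\right) - 7 r\right) - r = \left(x - 6 r\right) - r = x - 7 r$)
$R{\left(-79,-198 \right)} - -46470 = \left(-198 - -553\right) - -46470 = \left(-198 + 553\right) + 46470 = 355 + 46470 = 46825$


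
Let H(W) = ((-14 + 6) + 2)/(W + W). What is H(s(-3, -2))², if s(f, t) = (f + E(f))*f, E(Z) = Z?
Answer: 1/36 ≈ 0.027778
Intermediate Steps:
s(f, t) = 2*f² (s(f, t) = (f + f)*f = (2*f)*f = 2*f²)
H(W) = -3/W (H(W) = (-8 + 2)/((2*W)) = -3/W)
H(s(-3, -2))² = (-3/(2*(-3)²))² = (-3/(2*9))² = (-3/18)² = (-3*1/18)² = (-⅙)² = 1/36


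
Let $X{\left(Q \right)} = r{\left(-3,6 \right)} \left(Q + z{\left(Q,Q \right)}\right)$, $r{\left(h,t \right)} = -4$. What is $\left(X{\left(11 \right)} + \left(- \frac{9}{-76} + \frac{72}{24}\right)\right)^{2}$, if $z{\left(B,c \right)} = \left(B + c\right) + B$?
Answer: $\frac{172633321}{5776} \approx 29888.0$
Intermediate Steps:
$z{\left(B,c \right)} = c + 2 B$
$X{\left(Q \right)} = - 16 Q$ ($X{\left(Q \right)} = - 4 \left(Q + \left(Q + 2 Q\right)\right) = - 4 \left(Q + 3 Q\right) = - 4 \cdot 4 Q = - 16 Q$)
$\left(X{\left(11 \right)} + \left(- \frac{9}{-76} + \frac{72}{24}\right)\right)^{2} = \left(\left(-16\right) 11 + \left(- \frac{9}{-76} + \frac{72}{24}\right)\right)^{2} = \left(-176 + \left(\left(-9\right) \left(- \frac{1}{76}\right) + 72 \cdot \frac{1}{24}\right)\right)^{2} = \left(-176 + \left(\frac{9}{76} + 3\right)\right)^{2} = \left(-176 + \frac{237}{76}\right)^{2} = \left(- \frac{13139}{76}\right)^{2} = \frac{172633321}{5776}$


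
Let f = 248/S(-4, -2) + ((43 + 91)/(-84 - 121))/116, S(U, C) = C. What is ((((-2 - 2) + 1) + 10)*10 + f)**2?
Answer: 412327084129/141372100 ≈ 2916.6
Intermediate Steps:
f = -1474427/11890 (f = 248/(-2) + ((43 + 91)/(-84 - 121))/116 = 248*(-1/2) + (134/(-205))*(1/116) = -124 + (134*(-1/205))*(1/116) = -124 - 134/205*1/116 = -124 - 67/11890 = -1474427/11890 ≈ -124.01)
((((-2 - 2) + 1) + 10)*10 + f)**2 = ((((-2 - 2) + 1) + 10)*10 - 1474427/11890)**2 = (((-4 + 1) + 10)*10 - 1474427/11890)**2 = ((-3 + 10)*10 - 1474427/11890)**2 = (7*10 - 1474427/11890)**2 = (70 - 1474427/11890)**2 = (-642127/11890)**2 = 412327084129/141372100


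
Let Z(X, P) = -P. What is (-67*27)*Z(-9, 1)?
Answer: 1809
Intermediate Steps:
(-67*27)*Z(-9, 1) = (-67*27)*(-1*1) = -1809*(-1) = 1809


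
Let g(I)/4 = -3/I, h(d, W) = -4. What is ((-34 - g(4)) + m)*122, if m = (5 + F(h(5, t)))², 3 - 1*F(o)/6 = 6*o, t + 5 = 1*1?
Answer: 3398676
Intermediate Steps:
t = -4 (t = -5 + 1*1 = -5 + 1 = -4)
F(o) = 18 - 36*o
g(I) = -12/I (g(I) = 4*(-3/I) = -12/I)
m = 27889 (m = (5 + (18 - 36*(-4)))² = (5 + (18 + 144))² = (5 + 162)² = 167² = 27889)
((-34 - g(4)) + m)*122 = ((-34 - (-12)/4) + 27889)*122 = ((-34 - 1*(-3)) + 27889)*122 = ((-34 + 3) + 27889)*122 = (-31 + 27889)*122 = 27858*122 = 3398676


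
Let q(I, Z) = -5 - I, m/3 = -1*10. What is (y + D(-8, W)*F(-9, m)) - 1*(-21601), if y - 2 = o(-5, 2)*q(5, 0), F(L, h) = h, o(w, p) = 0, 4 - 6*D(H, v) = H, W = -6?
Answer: 21543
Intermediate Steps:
D(H, v) = ⅔ - H/6
m = -30 (m = 3*(-1*10) = 3*(-10) = -30)
y = 2 (y = 2 + 0*(-5 - 1*5) = 2 + 0*(-5 - 5) = 2 + 0*(-10) = 2 + 0 = 2)
(y + D(-8, W)*F(-9, m)) - 1*(-21601) = (2 + (⅔ - ⅙*(-8))*(-30)) - 1*(-21601) = (2 + (⅔ + 4/3)*(-30)) + 21601 = (2 + 2*(-30)) + 21601 = (2 - 60) + 21601 = -58 + 21601 = 21543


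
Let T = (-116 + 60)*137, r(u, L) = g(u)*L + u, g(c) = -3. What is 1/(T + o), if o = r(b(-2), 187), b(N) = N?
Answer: -1/8235 ≈ -0.00012143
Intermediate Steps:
r(u, L) = u - 3*L (r(u, L) = -3*L + u = u - 3*L)
T = -7672 (T = -56*137 = -7672)
o = -563 (o = -2 - 3*187 = -2 - 561 = -563)
1/(T + o) = 1/(-7672 - 563) = 1/(-8235) = -1/8235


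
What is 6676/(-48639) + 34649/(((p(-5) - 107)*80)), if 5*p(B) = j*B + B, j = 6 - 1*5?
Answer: -1743507431/424132080 ≈ -4.1108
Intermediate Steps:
j = 1 (j = 6 - 5 = 1)
p(B) = 2*B/5 (p(B) = (1*B + B)/5 = (B + B)/5 = (2*B)/5 = 2*B/5)
6676/(-48639) + 34649/(((p(-5) - 107)*80)) = 6676/(-48639) + 34649/((((⅖)*(-5) - 107)*80)) = 6676*(-1/48639) + 34649/(((-2 - 107)*80)) = -6676/48639 + 34649/((-109*80)) = -6676/48639 + 34649/(-8720) = -6676/48639 + 34649*(-1/8720) = -6676/48639 - 34649/8720 = -1743507431/424132080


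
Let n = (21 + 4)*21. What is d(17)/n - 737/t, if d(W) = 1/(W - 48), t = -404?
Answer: 11994271/6575100 ≈ 1.8242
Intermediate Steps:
d(W) = 1/(-48 + W)
n = 525 (n = 25*21 = 525)
d(17)/n - 737/t = 1/((-48 + 17)*525) - 737/(-404) = (1/525)/(-31) - 737*(-1/404) = -1/31*1/525 + 737/404 = -1/16275 + 737/404 = 11994271/6575100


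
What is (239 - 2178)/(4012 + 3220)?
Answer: -1939/7232 ≈ -0.26811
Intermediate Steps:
(239 - 2178)/(4012 + 3220) = -1939/7232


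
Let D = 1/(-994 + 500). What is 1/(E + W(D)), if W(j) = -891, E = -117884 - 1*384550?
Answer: -1/503325 ≈ -1.9868e-6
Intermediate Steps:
E = -502434 (E = -117884 - 384550 = -502434)
D = -1/494 (D = 1/(-494) = -1/494 ≈ -0.0020243)
1/(E + W(D)) = 1/(-502434 - 891) = 1/(-503325) = -1/503325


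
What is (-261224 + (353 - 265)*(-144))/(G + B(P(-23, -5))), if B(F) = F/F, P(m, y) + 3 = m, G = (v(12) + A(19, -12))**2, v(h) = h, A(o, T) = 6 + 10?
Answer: -273896/785 ≈ -348.91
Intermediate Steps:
A(o, T) = 16
G = 784 (G = (12 + 16)**2 = 28**2 = 784)
P(m, y) = -3 + m
B(F) = 1
(-261224 + (353 - 265)*(-144))/(G + B(P(-23, -5))) = (-261224 + (353 - 265)*(-144))/(784 + 1) = (-261224 + 88*(-144))/785 = (-261224 - 12672)*(1/785) = -273896*1/785 = -273896/785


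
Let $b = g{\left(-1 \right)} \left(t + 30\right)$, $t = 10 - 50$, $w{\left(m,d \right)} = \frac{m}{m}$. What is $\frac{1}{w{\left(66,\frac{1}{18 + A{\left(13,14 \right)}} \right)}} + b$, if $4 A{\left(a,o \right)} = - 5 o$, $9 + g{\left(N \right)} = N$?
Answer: $101$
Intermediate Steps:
$g{\left(N \right)} = -9 + N$
$A{\left(a,o \right)} = - \frac{5 o}{4}$ ($A{\left(a,o \right)} = \frac{\left(-5\right) o}{4} = - \frac{5 o}{4}$)
$w{\left(m,d \right)} = 1$
$t = -40$
$b = 100$ ($b = \left(-9 - 1\right) \left(-40 + 30\right) = \left(-10\right) \left(-10\right) = 100$)
$\frac{1}{w{\left(66,\frac{1}{18 + A{\left(13,14 \right)}} \right)}} + b = 1^{-1} + 100 = 1 + 100 = 101$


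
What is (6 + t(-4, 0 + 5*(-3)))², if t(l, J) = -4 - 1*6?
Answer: 16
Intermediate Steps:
t(l, J) = -10 (t(l, J) = -4 - 6 = -10)
(6 + t(-4, 0 + 5*(-3)))² = (6 - 10)² = (-4)² = 16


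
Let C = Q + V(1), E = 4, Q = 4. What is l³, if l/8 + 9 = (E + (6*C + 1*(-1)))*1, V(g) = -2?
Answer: 110592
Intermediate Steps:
C = 2 (C = 4 - 2 = 2)
l = 48 (l = -72 + 8*((4 + (6*2 + 1*(-1)))*1) = -72 + 8*((4 + (12 - 1))*1) = -72 + 8*((4 + 11)*1) = -72 + 8*(15*1) = -72 + 8*15 = -72 + 120 = 48)
l³ = 48³ = 110592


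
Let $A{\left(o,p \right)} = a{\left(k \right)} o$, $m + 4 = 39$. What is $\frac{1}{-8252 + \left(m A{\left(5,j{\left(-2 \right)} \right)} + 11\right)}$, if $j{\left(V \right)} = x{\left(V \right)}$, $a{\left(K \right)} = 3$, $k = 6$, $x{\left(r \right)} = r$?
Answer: $- \frac{1}{7716} \approx -0.0001296$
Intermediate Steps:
$j{\left(V \right)} = V$
$m = 35$ ($m = -4 + 39 = 35$)
$A{\left(o,p \right)} = 3 o$
$\frac{1}{-8252 + \left(m A{\left(5,j{\left(-2 \right)} \right)} + 11\right)} = \frac{1}{-8252 + \left(35 \cdot 3 \cdot 5 + 11\right)} = \frac{1}{-8252 + \left(35 \cdot 15 + 11\right)} = \frac{1}{-8252 + \left(525 + 11\right)} = \frac{1}{-8252 + 536} = \frac{1}{-7716} = - \frac{1}{7716}$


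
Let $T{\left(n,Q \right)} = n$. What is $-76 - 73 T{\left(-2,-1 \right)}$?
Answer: $70$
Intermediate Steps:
$-76 - 73 T{\left(-2,-1 \right)} = -76 - -146 = -76 + 146 = 70$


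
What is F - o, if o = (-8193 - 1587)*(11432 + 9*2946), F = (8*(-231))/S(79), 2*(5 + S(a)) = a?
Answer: 8535572008/23 ≈ 3.7111e+8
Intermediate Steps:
S(a) = -5 + a/2
F = -1232/23 (F = (8*(-231))/(-5 + (½)*79) = -1848/(-5 + 79/2) = -1848/69/2 = -1848*2/69 = -1232/23 ≈ -53.565)
o = -371111880 (o = -9780*(11432 + 26514) = -9780*37946 = -371111880)
F - o = -1232/23 - 1*(-371111880) = -1232/23 + 371111880 = 8535572008/23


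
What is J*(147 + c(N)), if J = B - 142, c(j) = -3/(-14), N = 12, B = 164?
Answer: 22671/7 ≈ 3238.7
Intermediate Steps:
c(j) = 3/14 (c(j) = -3*(-1/14) = 3/14)
J = 22 (J = 164 - 142 = 22)
J*(147 + c(N)) = 22*(147 + 3/14) = 22*(2061/14) = 22671/7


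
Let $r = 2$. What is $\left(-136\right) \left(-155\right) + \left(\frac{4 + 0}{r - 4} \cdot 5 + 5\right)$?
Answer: $21075$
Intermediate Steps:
$\left(-136\right) \left(-155\right) + \left(\frac{4 + 0}{r - 4} \cdot 5 + 5\right) = \left(-136\right) \left(-155\right) + \left(\frac{4 + 0}{2 - 4} \cdot 5 + 5\right) = 21080 + \left(\frac{4}{-2} \cdot 5 + 5\right) = 21080 + \left(4 \left(- \frac{1}{2}\right) 5 + 5\right) = 21080 + \left(\left(-2\right) 5 + 5\right) = 21080 + \left(-10 + 5\right) = 21080 - 5 = 21075$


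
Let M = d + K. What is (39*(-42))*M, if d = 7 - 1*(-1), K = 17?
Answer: -40950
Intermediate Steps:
d = 8 (d = 7 + 1 = 8)
M = 25 (M = 8 + 17 = 25)
(39*(-42))*M = (39*(-42))*25 = -1638*25 = -40950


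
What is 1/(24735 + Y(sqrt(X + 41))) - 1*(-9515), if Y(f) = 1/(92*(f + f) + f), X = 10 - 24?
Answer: 5379474396433551235/565367774416874 - 555*sqrt(3)/565367774416874 ≈ 9515.0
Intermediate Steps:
X = -14
Y(f) = 1/(185*f) (Y(f) = 1/(92*(2*f) + f) = 1/(184*f + f) = 1/(185*f))
1/(24735 + Y(sqrt(X + 41))) - 1*(-9515) = 1/(24735 + 1/(185*(sqrt(-14 + 41)))) - 1*(-9515) = 1/(24735 + 1/(185*(sqrt(27)))) + 9515 = 1/(24735 + 1/(185*((3*sqrt(3))))) + 9515 = 1/(24735 + (sqrt(3)/9)/185) + 9515 = 1/(24735 + sqrt(3)/1665) + 9515 = 9515 + 1/(24735 + sqrt(3)/1665)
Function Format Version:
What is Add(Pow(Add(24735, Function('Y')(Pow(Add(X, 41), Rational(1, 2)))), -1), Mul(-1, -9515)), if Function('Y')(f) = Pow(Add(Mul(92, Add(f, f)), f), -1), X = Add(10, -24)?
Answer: Add(Rational(5379474396433551235, 565367774416874), Mul(Rational(-555, 565367774416874), Pow(3, Rational(1, 2)))) ≈ 9515.0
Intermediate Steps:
X = -14
Function('Y')(f) = Mul(Rational(1, 185), Pow(f, -1)) (Function('Y')(f) = Pow(Add(Mul(92, Mul(2, f)), f), -1) = Pow(Add(Mul(184, f), f), -1) = Pow(Mul(185, f), -1) = Mul(Rational(1, 185), Pow(f, -1)))
Add(Pow(Add(24735, Function('Y')(Pow(Add(X, 41), Rational(1, 2)))), -1), Mul(-1, -9515)) = Add(Pow(Add(24735, Mul(Rational(1, 185), Pow(Pow(Add(-14, 41), Rational(1, 2)), -1))), -1), Mul(-1, -9515)) = Add(Pow(Add(24735, Mul(Rational(1, 185), Pow(Pow(27, Rational(1, 2)), -1))), -1), 9515) = Add(Pow(Add(24735, Mul(Rational(1, 185), Pow(Mul(3, Pow(3, Rational(1, 2))), -1))), -1), 9515) = Add(Pow(Add(24735, Mul(Rational(1, 185), Mul(Rational(1, 9), Pow(3, Rational(1, 2))))), -1), 9515) = Add(Pow(Add(24735, Mul(Rational(1, 1665), Pow(3, Rational(1, 2)))), -1), 9515) = Add(9515, Pow(Add(24735, Mul(Rational(1, 1665), Pow(3, Rational(1, 2)))), -1))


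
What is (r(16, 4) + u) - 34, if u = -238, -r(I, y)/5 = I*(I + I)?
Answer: -2832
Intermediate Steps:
r(I, y) = -10*I² (r(I, y) = -5*I*(I + I) = -5*I*2*I = -10*I²)
(r(16, 4) + u) - 34 = (-10*16² - 238) - 34 = (-10*256 - 238) - 34 = (-2560 - 238) - 34 = -2798 - 34 = -2832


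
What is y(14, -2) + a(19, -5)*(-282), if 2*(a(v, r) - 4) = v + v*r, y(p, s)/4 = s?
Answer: 9580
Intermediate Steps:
y(p, s) = 4*s
a(v, r) = 4 + v/2 + r*v/2 (a(v, r) = 4 + (v + v*r)/2 = 4 + (v + r*v)/2 = 4 + (v/2 + r*v/2) = 4 + v/2 + r*v/2)
y(14, -2) + a(19, -5)*(-282) = 4*(-2) + (4 + (½)*19 + (½)*(-5)*19)*(-282) = -8 + (4 + 19/2 - 95/2)*(-282) = -8 - 34*(-282) = -8 + 9588 = 9580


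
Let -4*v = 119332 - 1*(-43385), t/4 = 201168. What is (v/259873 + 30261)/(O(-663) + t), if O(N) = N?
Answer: 10485301565/278586974476 ≈ 0.037637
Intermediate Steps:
t = 804672 (t = 4*201168 = 804672)
v = -162717/4 (v = -(119332 - 1*(-43385))/4 = -(119332 + 43385)/4 = -1/4*162717 = -162717/4 ≈ -40679.)
(v/259873 + 30261)/(O(-663) + t) = (-162717/4/259873 + 30261)/(-663 + 804672) = (-162717/4*1/259873 + 30261)/804009 = (-162717/1039492 + 30261)*(1/804009) = (31455904695/1039492)*(1/804009) = 10485301565/278586974476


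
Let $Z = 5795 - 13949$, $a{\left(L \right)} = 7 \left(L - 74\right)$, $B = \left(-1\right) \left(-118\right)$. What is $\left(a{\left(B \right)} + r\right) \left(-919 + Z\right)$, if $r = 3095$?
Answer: $-30875419$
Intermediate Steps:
$B = 118$
$a{\left(L \right)} = -518 + 7 L$ ($a{\left(L \right)} = 7 \left(-74 + L\right) = -518 + 7 L$)
$Z = -8154$
$\left(a{\left(B \right)} + r\right) \left(-919 + Z\right) = \left(\left(-518 + 7 \cdot 118\right) + 3095\right) \left(-919 - 8154\right) = \left(\left(-518 + 826\right) + 3095\right) \left(-9073\right) = \left(308 + 3095\right) \left(-9073\right) = 3403 \left(-9073\right) = -30875419$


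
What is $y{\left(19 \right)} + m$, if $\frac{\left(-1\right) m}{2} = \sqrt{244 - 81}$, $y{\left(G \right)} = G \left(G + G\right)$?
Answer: $722 - 2 \sqrt{163} \approx 696.47$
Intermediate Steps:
$y{\left(G \right)} = 2 G^{2}$ ($y{\left(G \right)} = G 2 G = 2 G^{2}$)
$m = - 2 \sqrt{163}$ ($m = - 2 \sqrt{244 - 81} = - 2 \sqrt{163} \approx -25.534$)
$y{\left(19 \right)} + m = 2 \cdot 19^{2} - 2 \sqrt{163} = 2 \cdot 361 - 2 \sqrt{163} = 722 - 2 \sqrt{163}$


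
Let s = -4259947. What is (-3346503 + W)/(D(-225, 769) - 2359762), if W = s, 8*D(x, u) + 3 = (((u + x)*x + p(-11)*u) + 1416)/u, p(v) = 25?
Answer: 4679488040/1451735989 ≈ 3.2234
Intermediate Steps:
D(x, u) = -3/8 + (1416 + 25*u + x*(u + x))/(8*u) (D(x, u) = -3/8 + ((((u + x)*x + 25*u) + 1416)/u)/8 = -3/8 + (((x*(u + x) + 25*u) + 1416)/u)/8 = -3/8 + (((25*u + x*(u + x)) + 1416)/u)/8 = -3/8 + ((1416 + 25*u + x*(u + x))/u)/8 = -3/8 + (1416 + 25*u + x*(u + x))/(8*u))
W = -4259947
(-3346503 + W)/(D(-225, 769) - 2359762) = (-3346503 - 4259947)/((⅛)*(1416 + (-225)² + 769*(22 - 225))/769 - 2359762) = -7606450/((⅛)*(1/769)*(1416 + 50625 + 769*(-203)) - 2359762) = -7606450/((⅛)*(1/769)*(1416 + 50625 - 156107) - 2359762) = -7606450/((⅛)*(1/769)*(-104066) - 2359762) = -7606450/(-52033/3076 - 2359762) = -7606450/(-7258679945/3076) = -7606450*(-3076/7258679945) = 4679488040/1451735989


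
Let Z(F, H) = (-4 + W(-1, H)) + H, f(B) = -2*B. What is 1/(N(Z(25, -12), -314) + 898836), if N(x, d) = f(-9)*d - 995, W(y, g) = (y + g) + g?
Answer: 1/892189 ≈ 1.1208e-6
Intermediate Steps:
W(y, g) = y + 2*g (W(y, g) = (g + y) + g = y + 2*g)
Z(F, H) = -5 + 3*H (Z(F, H) = (-4 + (-1 + 2*H)) + H = (-5 + 2*H) + H = -5 + 3*H)
N(x, d) = -995 + 18*d (N(x, d) = (-2*(-9))*d - 995 = 18*d - 995 = -995 + 18*d)
1/(N(Z(25, -12), -314) + 898836) = 1/((-995 + 18*(-314)) + 898836) = 1/((-995 - 5652) + 898836) = 1/(-6647 + 898836) = 1/892189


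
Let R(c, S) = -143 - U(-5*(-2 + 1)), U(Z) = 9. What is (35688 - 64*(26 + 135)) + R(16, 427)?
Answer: 25232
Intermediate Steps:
R(c, S) = -152 (R(c, S) = -143 - 1*9 = -143 - 9 = -152)
(35688 - 64*(26 + 135)) + R(16, 427) = (35688 - 64*(26 + 135)) - 152 = (35688 - 64*161) - 152 = (35688 - 10304) - 152 = 25384 - 152 = 25232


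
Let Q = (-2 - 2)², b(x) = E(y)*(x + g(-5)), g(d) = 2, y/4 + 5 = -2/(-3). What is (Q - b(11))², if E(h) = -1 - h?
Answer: 346921/9 ≈ 38547.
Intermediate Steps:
y = -52/3 (y = -20 + 4*(-2/(-3)) = -20 + 4*(-2*(-⅓)) = -20 + 4*(⅔) = -20 + 8/3 = -52/3 ≈ -17.333)
b(x) = 98/3 + 49*x/3 (b(x) = (-1 - 1*(-52/3))*(x + 2) = (-1 + 52/3)*(2 + x) = 49*(2 + x)/3 = 98/3 + 49*x/3)
Q = 16 (Q = (-4)² = 16)
(Q - b(11))² = (16 - (98/3 + (49/3)*11))² = (16 - (98/3 + 539/3))² = (16 - 1*637/3)² = (16 - 637/3)² = (-589/3)² = 346921/9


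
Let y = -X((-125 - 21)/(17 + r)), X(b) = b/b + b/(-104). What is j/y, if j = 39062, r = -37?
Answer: -40624480/967 ≈ -42011.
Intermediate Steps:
X(b) = 1 - b/104 (X(b) = 1 + b*(-1/104) = 1 - b/104)
y = -967/1040 (y = -(1 - (-125 - 21)/(104*(17 - 37))) = -(1 - (-73)/(52*(-20))) = -(1 - (-73)*(-1)/(52*20)) = -(1 - 1/104*73/10) = -(1 - 73/1040) = -1*967/1040 = -967/1040 ≈ -0.92981)
j/y = 39062/(-967/1040) = 39062*(-1040/967) = -40624480/967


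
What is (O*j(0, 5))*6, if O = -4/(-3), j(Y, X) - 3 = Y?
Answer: 24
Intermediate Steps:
j(Y, X) = 3 + Y
O = 4/3 (O = -4*(-⅓) = 4/3 ≈ 1.3333)
(O*j(0, 5))*6 = (4*(3 + 0)/3)*6 = ((4/3)*3)*6 = 4*6 = 24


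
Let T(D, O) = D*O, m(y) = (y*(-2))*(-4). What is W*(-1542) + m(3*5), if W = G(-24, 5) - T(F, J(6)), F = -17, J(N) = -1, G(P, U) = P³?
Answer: 21342942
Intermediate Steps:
m(y) = 8*y (m(y) = -2*y*(-4) = 8*y)
W = -13841 (W = (-24)³ - (-17)*(-1) = -13824 - 1*17 = -13824 - 17 = -13841)
W*(-1542) + m(3*5) = -13841*(-1542) + 8*(3*5) = 21342822 + 8*15 = 21342822 + 120 = 21342942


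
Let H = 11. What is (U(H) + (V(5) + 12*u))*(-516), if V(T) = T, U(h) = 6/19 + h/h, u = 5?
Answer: -650160/19 ≈ -34219.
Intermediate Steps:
U(h) = 25/19 (U(h) = 6*(1/19) + 1 = 6/19 + 1 = 25/19)
(U(H) + (V(5) + 12*u))*(-516) = (25/19 + (5 + 12*5))*(-516) = (25/19 + (5 + 60))*(-516) = (25/19 + 65)*(-516) = (1260/19)*(-516) = -650160/19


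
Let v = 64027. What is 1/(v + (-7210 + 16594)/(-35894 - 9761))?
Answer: 1985/127093187 ≈ 1.5618e-5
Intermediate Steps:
1/(v + (-7210 + 16594)/(-35894 - 9761)) = 1/(64027 + (-7210 + 16594)/(-35894 - 9761)) = 1/(64027 + 9384/(-45655)) = 1/(64027 + 9384*(-1/45655)) = 1/(64027 - 408/1985) = 1/(127093187/1985) = 1985/127093187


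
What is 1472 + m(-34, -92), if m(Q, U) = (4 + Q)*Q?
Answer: 2492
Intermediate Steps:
m(Q, U) = Q*(4 + Q)
1472 + m(-34, -92) = 1472 - 34*(4 - 34) = 1472 - 34*(-30) = 1472 + 1020 = 2492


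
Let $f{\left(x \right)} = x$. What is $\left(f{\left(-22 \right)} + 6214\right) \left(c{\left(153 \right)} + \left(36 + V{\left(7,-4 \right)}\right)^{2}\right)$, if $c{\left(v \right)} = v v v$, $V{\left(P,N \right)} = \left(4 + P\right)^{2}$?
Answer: $22329751392$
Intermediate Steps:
$c{\left(v \right)} = v^{3}$ ($c{\left(v \right)} = v^{2} v = v^{3}$)
$\left(f{\left(-22 \right)} + 6214\right) \left(c{\left(153 \right)} + \left(36 + V{\left(7,-4 \right)}\right)^{2}\right) = \left(-22 + 6214\right) \left(153^{3} + \left(36 + \left(4 + 7\right)^{2}\right)^{2}\right) = 6192 \left(3581577 + \left(36 + 11^{2}\right)^{2}\right) = 6192 \left(3581577 + \left(36 + 121\right)^{2}\right) = 6192 \left(3581577 + 157^{2}\right) = 6192 \left(3581577 + 24649\right) = 6192 \cdot 3606226 = 22329751392$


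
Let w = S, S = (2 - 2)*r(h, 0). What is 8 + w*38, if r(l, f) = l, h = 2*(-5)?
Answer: 8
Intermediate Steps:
h = -10
S = 0 (S = (2 - 2)*(-10) = 0*(-10) = 0)
w = 0
8 + w*38 = 8 + 0*38 = 8 + 0 = 8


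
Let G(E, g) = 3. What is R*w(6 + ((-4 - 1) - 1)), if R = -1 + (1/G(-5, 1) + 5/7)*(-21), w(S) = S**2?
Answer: 0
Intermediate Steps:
R = -23 (R = -1 + (1/3 + 5/7)*(-21) = -1 + (22/21)*(-21) = -1 - 22 = -23)
R*w(6 + ((-4 - 1) - 1)) = -23*(6 + ((-4 - 1) - 1))**2 = -23*(6 + (-5 - 1))**2 = -23*(6 - 6)**2 = -23*0**2 = -23*0 = 0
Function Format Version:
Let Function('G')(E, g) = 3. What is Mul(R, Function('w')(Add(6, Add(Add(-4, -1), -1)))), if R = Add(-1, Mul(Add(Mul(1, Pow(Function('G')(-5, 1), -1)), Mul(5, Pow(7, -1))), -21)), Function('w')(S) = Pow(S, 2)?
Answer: 0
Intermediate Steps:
R = -23 (R = Add(-1, Mul(Add(Mul(1, Pow(3, -1)), Mul(5, Pow(7, -1))), -21)) = Add(-1, Mul(Add(Mul(1, Rational(1, 3)), Mul(5, Rational(1, 7))), -21)) = Add(-1, Mul(Add(Rational(1, 3), Rational(5, 7)), -21)) = Add(-1, Mul(Rational(22, 21), -21)) = Add(-1, -22) = -23)
Mul(R, Function('w')(Add(6, Add(Add(-4, -1), -1)))) = Mul(-23, Pow(Add(6, Add(Add(-4, -1), -1)), 2)) = Mul(-23, Pow(Add(6, Add(-5, -1)), 2)) = Mul(-23, Pow(Add(6, -6), 2)) = Mul(-23, Pow(0, 2)) = Mul(-23, 0) = 0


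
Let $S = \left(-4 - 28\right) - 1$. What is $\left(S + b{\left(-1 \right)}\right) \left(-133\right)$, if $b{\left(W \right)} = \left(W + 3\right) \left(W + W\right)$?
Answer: $4921$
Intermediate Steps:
$b{\left(W \right)} = 2 W \left(3 + W\right)$ ($b{\left(W \right)} = \left(3 + W\right) 2 W = 2 W \left(3 + W\right)$)
$S = -33$ ($S = -32 - 1 = -33$)
$\left(S + b{\left(-1 \right)}\right) \left(-133\right) = \left(-33 + 2 \left(-1\right) \left(3 - 1\right)\right) \left(-133\right) = \left(-33 + 2 \left(-1\right) 2\right) \left(-133\right) = \left(-33 - 4\right) \left(-133\right) = \left(-37\right) \left(-133\right) = 4921$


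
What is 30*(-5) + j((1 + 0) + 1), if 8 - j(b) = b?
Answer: -144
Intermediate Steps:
j(b) = 8 - b
30*(-5) + j((1 + 0) + 1) = 30*(-5) + (8 - ((1 + 0) + 1)) = -150 + (8 - (1 + 1)) = -150 + (8 - 1*2) = -150 + (8 - 2) = -150 + 6 = -144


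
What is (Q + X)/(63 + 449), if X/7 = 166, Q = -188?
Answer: 487/256 ≈ 1.9023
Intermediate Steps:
X = 1162 (X = 7*166 = 1162)
(Q + X)/(63 + 449) = (-188 + 1162)/(63 + 449) = 974/512 = 974*(1/512) = 487/256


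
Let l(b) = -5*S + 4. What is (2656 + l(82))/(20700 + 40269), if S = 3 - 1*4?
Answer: 2665/60969 ≈ 0.043711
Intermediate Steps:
S = -1 (S = 3 - 4 = -1)
l(b) = 9 (l(b) = -5*(-1) + 4 = 5 + 4 = 9)
(2656 + l(82))/(20700 + 40269) = (2656 + 9)/(20700 + 40269) = 2665/60969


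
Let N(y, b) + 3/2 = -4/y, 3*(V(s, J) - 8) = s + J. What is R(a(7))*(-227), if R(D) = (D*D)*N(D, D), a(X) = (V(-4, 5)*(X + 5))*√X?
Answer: 23835000 + 90800*√7 ≈ 2.4075e+7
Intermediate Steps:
V(s, J) = 8 + J/3 + s/3 (V(s, J) = 8 + (s + J)/3 = 8 + (J + s)/3 = 8 + (J/3 + s/3) = 8 + J/3 + s/3)
N(y, b) = -3/2 - 4/y
a(X) = √X*(125/3 + 25*X/3) (a(X) = ((8 + (⅓)*5 + (⅓)*(-4))*(X + 5))*√X = ((8 + 5/3 - 4/3)*(5 + X))*√X = (25*(5 + X)/3)*√X = (125/3 + 25*X/3)*√X = √X*(125/3 + 25*X/3))
R(D) = D²*(-3/2 - 4/D) (R(D) = (D*D)*(-3/2 - 4/D) = D²*(-3/2 - 4/D))
R(a(7))*(-227) = -25*√7*(5 + 7)/3*(8 + 3*(25*√7*(5 + 7)/3))/2*(-227) = -(25/3)*√7*12*(8 + 3*((25/3)*√7*12))/2*(-227) = -100*√7*(8 + 3*(100*√7))/2*(-227) = -100*√7*(8 + 300*√7)/2*(-227) = -50*√7*(8 + 300*√7)*(-227) = 11350*√7*(8 + 300*√7)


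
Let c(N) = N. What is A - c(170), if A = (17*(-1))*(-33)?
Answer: 391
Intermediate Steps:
A = 561 (A = -17*(-33) = 561)
A - c(170) = 561 - 1*170 = 561 - 170 = 391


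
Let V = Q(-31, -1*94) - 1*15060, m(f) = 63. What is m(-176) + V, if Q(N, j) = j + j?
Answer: -15185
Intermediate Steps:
Q(N, j) = 2*j
V = -15248 (V = 2*(-1*94) - 1*15060 = 2*(-94) - 15060 = -188 - 15060 = -15248)
m(-176) + V = 63 - 15248 = -15185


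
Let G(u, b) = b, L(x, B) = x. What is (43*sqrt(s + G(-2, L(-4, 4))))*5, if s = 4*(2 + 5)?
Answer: 430*sqrt(6) ≈ 1053.3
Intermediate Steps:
s = 28 (s = 4*7 = 28)
(43*sqrt(s + G(-2, L(-4, 4))))*5 = (43*sqrt(28 - 4))*5 = (43*sqrt(24))*5 = (43*(2*sqrt(6)))*5 = (86*sqrt(6))*5 = 430*sqrt(6)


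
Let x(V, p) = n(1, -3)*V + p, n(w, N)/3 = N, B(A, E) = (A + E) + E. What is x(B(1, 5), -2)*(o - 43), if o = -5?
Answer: 4848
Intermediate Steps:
B(A, E) = A + 2*E
n(w, N) = 3*N
x(V, p) = p - 9*V (x(V, p) = (3*(-3))*V + p = -9*V + p = p - 9*V)
x(B(1, 5), -2)*(o - 43) = (-2 - 9*(1 + 2*5))*(-5 - 43) = (-2 - 9*(1 + 10))*(-48) = (-2 - 9*11)*(-48) = (-2 - 99)*(-48) = -101*(-48) = 4848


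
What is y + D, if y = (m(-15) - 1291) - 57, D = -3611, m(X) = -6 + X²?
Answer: -4740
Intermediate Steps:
y = -1129 (y = ((-6 + (-15)²) - 1291) - 57 = ((-6 + 225) - 1291) - 57 = (219 - 1291) - 57 = -1072 - 57 = -1129)
y + D = -1129 - 3611 = -4740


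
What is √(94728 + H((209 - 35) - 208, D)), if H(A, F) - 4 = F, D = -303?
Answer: √94429 ≈ 307.29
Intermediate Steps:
H(A, F) = 4 + F
√(94728 + H((209 - 35) - 208, D)) = √(94728 + (4 - 303)) = √(94728 - 299) = √94429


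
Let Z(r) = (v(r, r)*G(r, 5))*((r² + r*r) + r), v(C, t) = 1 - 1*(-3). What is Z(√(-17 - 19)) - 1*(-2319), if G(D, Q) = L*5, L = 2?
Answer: -561 + 240*I ≈ -561.0 + 240.0*I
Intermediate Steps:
v(C, t) = 4 (v(C, t) = 1 + 3 = 4)
G(D, Q) = 10 (G(D, Q) = 2*5 = 10)
Z(r) = 40*r + 80*r² (Z(r) = (4*10)*((r² + r*r) + r) = 40*((r² + r²) + r) = 40*(2*r² + r) = 40*(r + 2*r²) = 40*r + 80*r²)
Z(√(-17 - 19)) - 1*(-2319) = 40*√(-17 - 19)*(1 + 2*√(-17 - 19)) - 1*(-2319) = 40*√(-36)*(1 + 2*√(-36)) + 2319 = 40*(6*I)*(1 + 2*(6*I)) + 2319 = 40*(6*I)*(1 + 12*I) + 2319 = 240*I*(1 + 12*I) + 2319 = 2319 + 240*I*(1 + 12*I)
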